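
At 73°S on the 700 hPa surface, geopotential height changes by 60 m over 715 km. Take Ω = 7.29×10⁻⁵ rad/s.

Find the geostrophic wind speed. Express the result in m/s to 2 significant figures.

5.9 m/s

Coriolis parameter at 73°S:
f = 2Ω sin φ = 2 × 7.29×10⁻⁵ × sin 73° = 1.39×10⁻⁴ s⁻¹
Height gradient: |∂Z/∂n| = 60 m / 715000 m = 8.39×10⁻⁵
On a pressure surface, geostrophic balance gives V_g = (g/f)|∂Z/∂n|:
V_g = 9.81 × 8.39×10⁻⁵ / 1.39×10⁻⁴ = 5.90 m/s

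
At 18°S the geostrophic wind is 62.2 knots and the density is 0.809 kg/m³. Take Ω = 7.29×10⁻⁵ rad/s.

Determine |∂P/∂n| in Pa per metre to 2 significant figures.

1.2×10⁻³ Pa/m

Coriolis parameter at 18°S:
f = 2Ω sin φ = 2 × 7.29×10⁻⁵ × sin 18° = 4.51×10⁻⁵ s⁻¹
Wind speed in SI: 62.2 knots = 32.0 m/s
Geostrophic balance rearranged: |∂P/∂n| = f ρ V_g
|∂P/∂n| = 4.51×10⁻⁵ × 0.809 × 32.0 = 1.17×10⁻³ Pa/m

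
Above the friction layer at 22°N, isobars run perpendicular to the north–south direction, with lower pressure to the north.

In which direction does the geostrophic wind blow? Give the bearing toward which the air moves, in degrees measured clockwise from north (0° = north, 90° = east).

The pressure-gradient force points toward the north (bearing 000°).
Geostrophic balance: in the Northern Hemisphere the Coriolis force deflects motion to the right, so the geostrophic wind blows 90° to the right of the pressure-gradient force (low pressure on the left).
Rotating 000° by 90° clockwise gives 090° — the wind blows toward the east.

090°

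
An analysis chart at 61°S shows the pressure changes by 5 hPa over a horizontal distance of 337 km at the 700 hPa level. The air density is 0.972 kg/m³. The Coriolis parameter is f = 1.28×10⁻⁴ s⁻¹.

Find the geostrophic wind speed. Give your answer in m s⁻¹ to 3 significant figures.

Pressure gradient: |∂P/∂n| = 500 Pa / 337000 m = 1.48×10⁻³ Pa/m
Geostrophic balance (pressure-gradient force = Coriolis force):
V_g = (1/(fρ)) |∂P/∂n| = 1.48×10⁻³ / (1.28×10⁻⁴ × 0.972) = 11.9 m/s

11.9 m s⁻¹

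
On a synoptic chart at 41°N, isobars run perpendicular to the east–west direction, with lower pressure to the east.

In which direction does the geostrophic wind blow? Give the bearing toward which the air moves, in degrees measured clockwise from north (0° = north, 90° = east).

The pressure-gradient force points toward the east (bearing 090°).
Geostrophic balance: in the Northern Hemisphere the Coriolis force deflects motion to the right, so the geostrophic wind blows 90° to the right of the pressure-gradient force (low pressure on the left).
Rotating 090° by 90° clockwise gives 180° — the wind blows toward the south.

180°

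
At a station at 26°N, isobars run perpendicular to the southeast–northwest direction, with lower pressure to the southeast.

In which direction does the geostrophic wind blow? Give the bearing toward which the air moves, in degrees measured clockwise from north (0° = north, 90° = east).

225°

The pressure-gradient force points toward the southeast (bearing 135°).
Geostrophic balance: in the Northern Hemisphere the Coriolis force deflects motion to the right, so the geostrophic wind blows 90° to the right of the pressure-gradient force (low pressure on the left).
Rotating 135° by 90° clockwise gives 225° — the wind blows toward the southwest.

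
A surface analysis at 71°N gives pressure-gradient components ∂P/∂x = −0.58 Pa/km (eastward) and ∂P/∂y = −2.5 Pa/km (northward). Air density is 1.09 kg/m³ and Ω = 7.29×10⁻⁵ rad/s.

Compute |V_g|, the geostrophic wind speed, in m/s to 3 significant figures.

Coriolis parameter at 71°N:
f = 2Ω sin φ = 2 × 7.29×10⁻⁵ × sin 71° = 1.38×10⁻⁴ s⁻¹
Component geostrophic relations (x east, y north):
u_g = −(1/(fρ)) ∂P/∂y,  v_g = (1/(fρ)) ∂P/∂x
u_g = −(−2.5×10⁻³)/(1.38×10⁻⁴ × 1.09) = 16.6 m/s;  v_g = (−0.58×10⁻³)/(1.38×10⁻⁴ × 1.09) = −3.86 m/s
|V_g| = √(u_g² + v_g²) = 17.1 m/s

17.1 m/s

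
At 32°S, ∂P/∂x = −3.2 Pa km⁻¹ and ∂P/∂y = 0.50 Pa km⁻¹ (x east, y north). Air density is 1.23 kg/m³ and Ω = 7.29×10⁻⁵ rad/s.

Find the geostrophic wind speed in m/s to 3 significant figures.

Coriolis parameter at 32°S:
f = 2Ω sin φ = 2 × 7.29×10⁻⁵ × sin 32° = 7.73×10⁻⁵ s⁻¹
In the Southern Hemisphere f is negative: f = −7.73×10⁻⁵ s⁻¹.
Component geostrophic relations (x east, y north):
u_g = −(1/(fρ)) ∂P/∂y,  v_g = (1/(fρ)) ∂P/∂x
u_g = −(0.50×10⁻³)/(−7.73×10⁻⁵ × 1.23) = 5.26 m/s;  v_g = (−3.2×10⁻³)/(−7.73×10⁻⁵ × 1.23) = 33.7 m/s
|V_g| = √(u_g² + v_g²) = 34.1 m/s

34.1 m/s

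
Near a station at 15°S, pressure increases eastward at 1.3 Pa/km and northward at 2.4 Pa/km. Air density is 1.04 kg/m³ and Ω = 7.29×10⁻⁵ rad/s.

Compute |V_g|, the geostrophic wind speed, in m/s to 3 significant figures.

69.5 m/s

Coriolis parameter at 15°S:
f = 2Ω sin φ = 2 × 7.29×10⁻⁵ × sin 15° = 3.77×10⁻⁵ s⁻¹
In the Southern Hemisphere f is negative: f = −3.77×10⁻⁵ s⁻¹.
Component geostrophic relations (x east, y north):
u_g = −(1/(fρ)) ∂P/∂y,  v_g = (1/(fρ)) ∂P/∂x
u_g = −(2.4×10⁻³)/(−3.77×10⁻⁵ × 1.04) = 61.2 m/s;  v_g = (1.3×10⁻³)/(−3.77×10⁻⁵ × 1.04) = −33.1 m/s
|V_g| = √(u_g² + v_g²) = 69.5 m/s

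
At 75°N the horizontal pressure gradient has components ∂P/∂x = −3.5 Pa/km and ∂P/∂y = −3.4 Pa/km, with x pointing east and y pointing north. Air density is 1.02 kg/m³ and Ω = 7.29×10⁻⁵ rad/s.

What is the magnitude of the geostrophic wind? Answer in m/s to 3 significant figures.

34.0 m/s

Coriolis parameter at 75°N:
f = 2Ω sin φ = 2 × 7.29×10⁻⁵ × sin 75° = 1.41×10⁻⁴ s⁻¹
Component geostrophic relations (x east, y north):
u_g = −(1/(fρ)) ∂P/∂y,  v_g = (1/(fρ)) ∂P/∂x
u_g = −(−3.4×10⁻³)/(1.41×10⁻⁴ × 1.02) = 23.7 m/s;  v_g = (−3.5×10⁻³)/(1.41×10⁻⁴ × 1.02) = −24.4 m/s
|V_g| = √(u_g² + v_g²) = 34.0 m/s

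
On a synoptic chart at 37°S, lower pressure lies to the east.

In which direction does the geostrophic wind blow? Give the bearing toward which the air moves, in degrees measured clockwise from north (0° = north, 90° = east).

The pressure-gradient force points toward the east (bearing 090°).
Geostrophic balance: in the Southern Hemisphere the Coriolis force deflects motion to the left, so the geostrophic wind blows 90° to the left of the pressure-gradient force (low pressure on the right).
Rotating 090° by 90° counterclockwise gives 000° — the wind blows toward the north.

000°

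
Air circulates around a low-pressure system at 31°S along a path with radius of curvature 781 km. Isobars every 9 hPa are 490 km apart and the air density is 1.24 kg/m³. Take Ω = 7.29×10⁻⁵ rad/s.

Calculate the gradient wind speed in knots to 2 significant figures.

30 knots

Coriolis parameter at 31°S:
f = 2Ω sin φ = 2 × 7.29×10⁻⁵ × sin 31° = 7.51×10⁻⁵ s⁻¹
Pressure gradient: |∂P/∂n| = 900 Pa / 490000 m = 1.84×10⁻³ Pa/m
Geostrophic speed: V_g = |∂P/∂n|/(fρ) = 1.84×10⁻³/(7.51×10⁻⁵ × 1.24) = 19.7 m/s
Around a low, centrifugal force acts outward with Coriolis, so pressure-gradient force balances both:
(1/ρ)|∂P/∂n| = fV + V²/R  →  V² + fR·V − fR·V_g = 0
With fR = 7.51×10⁻⁵ × 781×10³ m = 58.6 m/s:
V = [−fR + √((fR)² + 4 fR V_g)]/2 = [−58.6 + √(58.6² + 4×58.6×19.7)]/2 = 15.6 m/s
Subgeostrophic (V < V_g = 19.7 m/s), as expected around a low.
Converting: 15.6 m/s × 1.944 = 30 knots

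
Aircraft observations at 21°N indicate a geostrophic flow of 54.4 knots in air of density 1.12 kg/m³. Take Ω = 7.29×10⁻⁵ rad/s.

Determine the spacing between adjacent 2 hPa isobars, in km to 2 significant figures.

120 km

Coriolis parameter at 21°N:
f = 2Ω sin φ = 2 × 7.29×10⁻⁵ × sin 21° = 5.23×10⁻⁵ s⁻¹
Wind speed in SI: 54.4 knots = 28.0 m/s
Geostrophic balance rearranged: |∂P/∂n| = f ρ V_g
|∂P/∂n| = 5.23×10⁻⁵ × 1.12 × 28.0 = 1.64×10⁻³ Pa/m
Isobar spacing: Δn = ΔP/|∂P/∂n| = 200 Pa / 1.64×10⁻³ Pa/m = 122120 m ≈ 120 km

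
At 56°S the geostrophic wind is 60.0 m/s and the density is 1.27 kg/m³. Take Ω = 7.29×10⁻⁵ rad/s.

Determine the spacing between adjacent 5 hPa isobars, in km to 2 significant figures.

Coriolis parameter at 56°S:
f = 2Ω sin φ = 2 × 7.29×10⁻⁵ × sin 56° = 1.21×10⁻⁴ s⁻¹
Geostrophic balance rearranged: |∂P/∂n| = f ρ V_g
|∂P/∂n| = 1.21×10⁻⁴ × 1.27 × 60.0 = 9.21×10⁻³ Pa/m
Isobar spacing: Δn = ΔP/|∂P/∂n| = 500 Pa / 9.21×10⁻³ Pa/m = 54285 m ≈ 54 km

54 km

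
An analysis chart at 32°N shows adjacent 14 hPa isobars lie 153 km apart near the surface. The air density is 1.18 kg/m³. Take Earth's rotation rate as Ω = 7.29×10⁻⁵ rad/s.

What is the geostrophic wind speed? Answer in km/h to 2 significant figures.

360 km/h

Coriolis parameter at 32°N:
f = 2Ω sin φ = 2 × 7.29×10⁻⁵ × sin 32° = 7.73×10⁻⁵ s⁻¹
Pressure gradient: |∂P/∂n| = 1400 Pa / 153000 m = 9.15×10⁻³ Pa/m
Geostrophic balance (pressure-gradient force = Coriolis force):
V_g = (1/(fρ)) |∂P/∂n| = 9.15×10⁻³ / (7.73×10⁻⁵ × 1.18) = 100 m/s
Converting: 100 m/s × 3.6 = 360 km/h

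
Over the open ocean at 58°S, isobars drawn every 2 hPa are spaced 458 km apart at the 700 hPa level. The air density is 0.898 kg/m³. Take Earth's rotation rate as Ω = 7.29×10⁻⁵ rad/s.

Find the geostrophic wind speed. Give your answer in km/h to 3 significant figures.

Coriolis parameter at 58°S:
f = 2Ω sin φ = 2 × 7.29×10⁻⁵ × sin 58° = 1.24×10⁻⁴ s⁻¹
Pressure gradient: |∂P/∂n| = 200 Pa / 458000 m = 4.37×10⁻⁴ Pa/m
Geostrophic balance (pressure-gradient force = Coriolis force):
V_g = (1/(fρ)) |∂P/∂n| = 4.37×10⁻⁴ / (1.24×10⁻⁴ × 0.898) = 3.93 m/s
Converting: 3.93 m/s × 3.6 = 14.2 km/h

14.2 km/h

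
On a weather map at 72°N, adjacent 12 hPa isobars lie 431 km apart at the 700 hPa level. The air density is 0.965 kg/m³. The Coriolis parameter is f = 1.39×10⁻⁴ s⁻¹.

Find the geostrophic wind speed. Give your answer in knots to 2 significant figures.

Pressure gradient: |∂P/∂n| = 1200 Pa / 431000 m = 2.78×10⁻³ Pa/m
Geostrophic balance (pressure-gradient force = Coriolis force):
V_g = (1/(fρ)) |∂P/∂n| = 2.78×10⁻³ / (1.39×10⁻⁴ × 0.965) = 20.8 m/s
Converting: 20.8 m/s × 1.944 = 40 knots

40 knots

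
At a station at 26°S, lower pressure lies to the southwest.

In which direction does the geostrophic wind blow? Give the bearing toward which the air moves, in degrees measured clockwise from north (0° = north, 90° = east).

The pressure-gradient force points toward the southwest (bearing 225°).
Geostrophic balance: in the Southern Hemisphere the Coriolis force deflects motion to the left, so the geostrophic wind blows 90° to the left of the pressure-gradient force (low pressure on the right).
Rotating 225° by 90° counterclockwise gives 135° — the wind blows toward the southeast.

135°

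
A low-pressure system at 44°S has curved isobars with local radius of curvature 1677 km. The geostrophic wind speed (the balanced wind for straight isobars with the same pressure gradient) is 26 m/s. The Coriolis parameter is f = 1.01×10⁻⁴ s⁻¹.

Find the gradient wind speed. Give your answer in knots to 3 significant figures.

44.5 knots

Around a low, centrifugal force acts outward with Coriolis, so pressure-gradient force balances both:
(1/ρ)|∂P/∂n| = fV + V²/R  →  V² + fR·V − fR·V_g = 0
With fR = 1.01×10⁻⁴ × 1677×10³ m = 169 m/s:
V = [−fR + √((fR)² + 4 fR V_g)]/2 = [−169 + √(169² + 4×169×26)]/2 = 22.9 m/s
Subgeostrophic (V < V_g = 26 m/s), as expected around a low.
Converting: 22.9 m/s × 1.944 = 44.5 knots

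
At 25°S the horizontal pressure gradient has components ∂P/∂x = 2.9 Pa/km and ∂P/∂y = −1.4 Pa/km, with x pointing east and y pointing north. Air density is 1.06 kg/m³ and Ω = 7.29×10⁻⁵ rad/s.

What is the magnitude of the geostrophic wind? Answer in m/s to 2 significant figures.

49 m/s

Coriolis parameter at 25°S:
f = 2Ω sin φ = 2 × 7.29×10⁻⁵ × sin 25° = 6.16×10⁻⁵ s⁻¹
In the Southern Hemisphere f is negative: f = −6.16×10⁻⁵ s⁻¹.
Component geostrophic relations (x east, y north):
u_g = −(1/(fρ)) ∂P/∂y,  v_g = (1/(fρ)) ∂P/∂x
u_g = −(−1.4×10⁻³)/(−6.16×10⁻⁵ × 1.06) = −21.4 m/s;  v_g = (2.9×10⁻³)/(−6.16×10⁻⁵ × 1.06) = −44.4 m/s
|V_g| = √(u_g² + v_g²) = 49.3 m/s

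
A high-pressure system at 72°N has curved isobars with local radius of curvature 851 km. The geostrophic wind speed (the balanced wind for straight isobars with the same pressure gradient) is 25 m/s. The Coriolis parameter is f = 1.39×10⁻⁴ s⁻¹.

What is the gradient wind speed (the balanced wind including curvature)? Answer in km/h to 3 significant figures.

129 km/h

Around a high, pressure-gradient force acts outward with centrifugal, so Coriolis balances both:
fV = (1/ρ)|∂P/∂n| + V²/R  →  V² − fR·V + fR·V_g = 0
With fR = 1.39×10⁻⁴ × 851×10³ m = 118 m/s:
V = [fR − √((fR)² − 4 fR V_g)]/2 = [118 − √(118² − 4×118×25)]/2 = 35.9 m/s
Supergeostrophic (V > V_g = 25 m/s), as expected around a high.
Converting: 35.9 m/s × 3.6 = 129 km/h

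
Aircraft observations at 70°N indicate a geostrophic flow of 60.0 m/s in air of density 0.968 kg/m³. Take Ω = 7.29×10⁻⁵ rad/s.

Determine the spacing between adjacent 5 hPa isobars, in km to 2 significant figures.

63 km

Coriolis parameter at 70°N:
f = 2Ω sin φ = 2 × 7.29×10⁻⁵ × sin 70° = 1.37×10⁻⁴ s⁻¹
Geostrophic balance rearranged: |∂P/∂n| = f ρ V_g
|∂P/∂n| = 1.37×10⁻⁴ × 0.968 × 60.0 = 7.96×10⁻³ Pa/m
Isobar spacing: Δn = ΔP/|∂P/∂n| = 500 Pa / 7.96×10⁻³ Pa/m = 62835 m ≈ 63 km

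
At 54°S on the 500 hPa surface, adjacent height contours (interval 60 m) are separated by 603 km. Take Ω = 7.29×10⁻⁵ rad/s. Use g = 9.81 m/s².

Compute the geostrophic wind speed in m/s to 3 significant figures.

8.28 m/s

Coriolis parameter at 54°S:
f = 2Ω sin φ = 2 × 7.29×10⁻⁵ × sin 54° = 1.18×10⁻⁴ s⁻¹
Height gradient: |∂Z/∂n| = 60 m / 603000 m = 9.95×10⁻⁵
On a pressure surface, geostrophic balance gives V_g = (g/f)|∂Z/∂n|:
V_g = 9.81 × 9.95×10⁻⁵ / 1.18×10⁻⁴ = 8.28 m/s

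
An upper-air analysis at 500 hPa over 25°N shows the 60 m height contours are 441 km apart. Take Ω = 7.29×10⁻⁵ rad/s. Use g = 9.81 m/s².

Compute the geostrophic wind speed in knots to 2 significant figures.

Coriolis parameter at 25°N:
f = 2Ω sin φ = 2 × 7.29×10⁻⁵ × sin 25° = 6.16×10⁻⁵ s⁻¹
Height gradient: |∂Z/∂n| = 60 m / 441000 m = 1.36×10⁻⁴
On a pressure surface, geostrophic balance gives V_g = (g/f)|∂Z/∂n|:
V_g = 9.81 × 1.36×10⁻⁴ / 6.16×10⁻⁵ = 21.7 m/s
Converting: 21.7 m/s × 1.944 = 42 knots

42 knots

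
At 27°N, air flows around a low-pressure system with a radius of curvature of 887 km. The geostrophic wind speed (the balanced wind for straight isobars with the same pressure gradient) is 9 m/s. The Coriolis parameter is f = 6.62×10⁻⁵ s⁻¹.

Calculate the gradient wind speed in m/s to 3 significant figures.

Around a low, centrifugal force acts outward with Coriolis, so pressure-gradient force balances both:
(1/ρ)|∂P/∂n| = fV + V²/R  →  V² + fR·V − fR·V_g = 0
With fR = 6.62×10⁻⁵ × 887×10³ m = 58.7 m/s:
V = [−fR + √((fR)² + 4 fR V_g)]/2 = [−58.7 + √(58.7² + 4×58.7×9)]/2 = 7.93 m/s
Subgeostrophic (V < V_g = 9 m/s), as expected around a low.

7.93 m/s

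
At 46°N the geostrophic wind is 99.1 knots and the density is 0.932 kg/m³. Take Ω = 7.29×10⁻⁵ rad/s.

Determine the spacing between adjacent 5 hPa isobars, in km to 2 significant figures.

Coriolis parameter at 46°N:
f = 2Ω sin φ = 2 × 7.29×10⁻⁵ × sin 46° = 1.05×10⁻⁴ s⁻¹
Wind speed in SI: 99.1 knots = 51.0 m/s
Geostrophic balance rearranged: |∂P/∂n| = f ρ V_g
|∂P/∂n| = 1.05×10⁻⁴ × 0.932 × 51.0 = 4.98×10⁻³ Pa/m
Isobar spacing: Δn = ΔP/|∂P/∂n| = 500 Pa / 4.98×10⁻³ Pa/m = 100335 m ≈ 100 km

100 km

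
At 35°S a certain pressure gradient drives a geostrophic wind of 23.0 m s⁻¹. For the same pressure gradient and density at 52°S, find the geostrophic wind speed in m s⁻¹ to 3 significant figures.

With the same pressure gradient and density, V_g ∝ 1/f ∝ 1/sin φ.
V₂ = V₁ · sin φ₁ / sin φ₂ = 23.0 × sin 35° / sin 52°
V₂ = 23.0 × 0.5736/0.7880 = 16.7 m s⁻¹

16.7 m s⁻¹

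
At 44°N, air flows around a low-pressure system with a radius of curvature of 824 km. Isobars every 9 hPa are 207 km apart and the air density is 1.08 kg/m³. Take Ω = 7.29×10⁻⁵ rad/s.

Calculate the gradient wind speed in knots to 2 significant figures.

Coriolis parameter at 44°N:
f = 2Ω sin φ = 2 × 7.29×10⁻⁵ × sin 44° = 1.01×10⁻⁴ s⁻¹
Pressure gradient: |∂P/∂n| = 900 Pa / 207000 m = 4.35×10⁻³ Pa/m
Geostrophic speed: V_g = |∂P/∂n|/(fρ) = 4.35×10⁻³/(1.01×10⁻⁴ × 1.08) = 39.7 m/s
Around a low, centrifugal force acts outward with Coriolis, so pressure-gradient force balances both:
(1/ρ)|∂P/∂n| = fV + V²/R  →  V² + fR·V − fR·V_g = 0
With fR = 1.01×10⁻⁴ × 824×10³ m = 83.5 m/s:
V = [−fR + √((fR)² + 4 fR V_g)]/2 = [−83.5 + √(83.5² + 4×83.5×39.7)]/2 = 29.4 m/s
Subgeostrophic (V < V_g = 39.7 m/s), as expected around a low.
Converting: 29.4 m/s × 1.944 = 57 knots

57 knots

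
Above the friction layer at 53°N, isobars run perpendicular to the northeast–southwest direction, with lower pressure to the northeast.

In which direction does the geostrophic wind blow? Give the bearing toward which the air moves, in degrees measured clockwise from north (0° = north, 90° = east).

The pressure-gradient force points toward the northeast (bearing 045°).
Geostrophic balance: in the Northern Hemisphere the Coriolis force deflects motion to the right, so the geostrophic wind blows 90° to the right of the pressure-gradient force (low pressure on the left).
Rotating 045° by 90° clockwise gives 135° — the wind blows toward the southeast.

135°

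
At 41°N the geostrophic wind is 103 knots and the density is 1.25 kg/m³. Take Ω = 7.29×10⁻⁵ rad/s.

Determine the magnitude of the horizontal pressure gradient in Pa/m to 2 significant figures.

6.3×10⁻³ Pa/m

Coriolis parameter at 41°N:
f = 2Ω sin φ = 2 × 7.29×10⁻⁵ × sin 41° = 9.57×10⁻⁵ s⁻¹
Wind speed in SI: 103 knots = 53.0 m/s
Geostrophic balance rearranged: |∂P/∂n| = f ρ V_g
|∂P/∂n| = 9.57×10⁻⁵ × 1.25 × 53.0 = 6.34×10⁻³ Pa/m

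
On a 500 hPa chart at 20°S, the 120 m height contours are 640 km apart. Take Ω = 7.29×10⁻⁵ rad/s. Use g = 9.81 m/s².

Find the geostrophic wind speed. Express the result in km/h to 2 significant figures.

Coriolis parameter at 20°S:
f = 2Ω sin φ = 2 × 7.29×10⁻⁵ × sin 20° = 4.99×10⁻⁵ s⁻¹
Height gradient: |∂Z/∂n| = 120 m / 640000 m = 1.88×10⁻⁴
On a pressure surface, geostrophic balance gives V_g = (g/f)|∂Z/∂n|:
V_g = 9.81 × 1.88×10⁻⁴ / 4.99×10⁻⁵ = 36.9 m/s
Converting: 36.9 m/s × 3.6 = 130 km/h

130 km/h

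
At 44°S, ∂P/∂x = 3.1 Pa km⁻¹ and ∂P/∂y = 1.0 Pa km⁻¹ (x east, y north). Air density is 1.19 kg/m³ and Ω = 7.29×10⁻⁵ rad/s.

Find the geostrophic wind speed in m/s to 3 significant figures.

Coriolis parameter at 44°S:
f = 2Ω sin φ = 2 × 7.29×10⁻⁵ × sin 44° = 1.01×10⁻⁴ s⁻¹
In the Southern Hemisphere f is negative: f = −1.01×10⁻⁴ s⁻¹.
Component geostrophic relations (x east, y north):
u_g = −(1/(fρ)) ∂P/∂y,  v_g = (1/(fρ)) ∂P/∂x
u_g = −(1.0×10⁻³)/(−1.01×10⁻⁴ × 1.19) = 8.30 m/s;  v_g = (3.1×10⁻³)/(−1.01×10⁻⁴ × 1.19) = −25.7 m/s
|V_g| = √(u_g² + v_g²) = 27.0 m/s

27.0 m/s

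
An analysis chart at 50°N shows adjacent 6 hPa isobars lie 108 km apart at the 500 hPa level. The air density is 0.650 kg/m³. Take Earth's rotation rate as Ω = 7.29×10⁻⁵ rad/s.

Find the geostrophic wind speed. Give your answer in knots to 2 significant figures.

Coriolis parameter at 50°N:
f = 2Ω sin φ = 2 × 7.29×10⁻⁵ × sin 50° = 1.12×10⁻⁴ s⁻¹
Pressure gradient: |∂P/∂n| = 600 Pa / 108000 m = 5.56×10⁻³ Pa/m
Geostrophic balance (pressure-gradient force = Coriolis force):
V_g = (1/(fρ)) |∂P/∂n| = 5.56×10⁻³ / (1.12×10⁻⁴ × 0.650) = 76.5 m/s
Converting: 76.5 m/s × 1.944 = 150 knots

150 knots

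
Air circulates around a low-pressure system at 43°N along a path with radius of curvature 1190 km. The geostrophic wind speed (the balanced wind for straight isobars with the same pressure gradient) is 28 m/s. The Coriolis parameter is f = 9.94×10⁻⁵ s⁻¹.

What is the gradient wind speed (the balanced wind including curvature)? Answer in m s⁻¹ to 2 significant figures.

Around a low, centrifugal force acts outward with Coriolis, so pressure-gradient force balances both:
(1/ρ)|∂P/∂n| = fV + V²/R  →  V² + fR·V − fR·V_g = 0
With fR = 9.94×10⁻⁵ × 1190×10³ m = 118 m/s:
V = [−fR + √((fR)² + 4 fR V_g)]/2 = [−118 + √(118² + 4×118×28)]/2 = 23.4 m/s
Subgeostrophic (V < V_g = 28 m/s), as expected around a low.

23 m s⁻¹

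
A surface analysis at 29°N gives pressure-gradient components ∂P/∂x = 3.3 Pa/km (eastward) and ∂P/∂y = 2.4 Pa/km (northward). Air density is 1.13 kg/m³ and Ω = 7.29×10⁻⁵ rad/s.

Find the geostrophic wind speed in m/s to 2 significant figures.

51 m/s

Coriolis parameter at 29°N:
f = 2Ω sin φ = 2 × 7.29×10⁻⁵ × sin 29° = 7.07×10⁻⁵ s⁻¹
Component geostrophic relations (x east, y north):
u_g = −(1/(fρ)) ∂P/∂y,  v_g = (1/(fρ)) ∂P/∂x
u_g = −(2.4×10⁻³)/(7.07×10⁻⁵ × 1.13) = −30.0 m/s;  v_g = (3.3×10⁻³)/(7.07×10⁻⁵ × 1.13) = 41.3 m/s
|V_g| = √(u_g² + v_g²) = 51.1 m/s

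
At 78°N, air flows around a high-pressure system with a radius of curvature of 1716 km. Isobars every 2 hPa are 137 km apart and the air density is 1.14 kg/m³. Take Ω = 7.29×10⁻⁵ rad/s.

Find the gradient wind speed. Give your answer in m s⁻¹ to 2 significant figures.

9.3 m s⁻¹

Coriolis parameter at 78°N:
f = 2Ω sin φ = 2 × 7.29×10⁻⁵ × sin 78° = 1.43×10⁻⁴ s⁻¹
Pressure gradient: |∂P/∂n| = 200 Pa / 137000 m = 1.46×10⁻³ Pa/m
Geostrophic speed: V_g = |∂P/∂n|/(fρ) = 1.46×10⁻³/(1.43×10⁻⁴ × 1.14) = 8.98 m/s
Around a high, pressure-gradient force acts outward with centrifugal, so Coriolis balances both:
fV = (1/ρ)|∂P/∂n| + V²/R  →  V² − fR·V + fR·V_g = 0
With fR = 1.43×10⁻⁴ × 1716×10³ m = 245 m/s:
V = [fR − √((fR)² − 4 fR V_g)]/2 = [245 − √(245² − 4×245×8.98)]/2 = 9.34 m/s
Supergeostrophic (V > V_g = 8.98 m/s), as expected around a high.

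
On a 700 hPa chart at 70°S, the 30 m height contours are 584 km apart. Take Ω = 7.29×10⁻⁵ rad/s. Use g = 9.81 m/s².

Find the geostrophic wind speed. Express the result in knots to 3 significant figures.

7.15 knots

Coriolis parameter at 70°S:
f = 2Ω sin φ = 2 × 7.29×10⁻⁵ × sin 70° = 1.37×10⁻⁴ s⁻¹
Height gradient: |∂Z/∂n| = 30 m / 584000 m = 5.14×10⁻⁵
On a pressure surface, geostrophic balance gives V_g = (g/f)|∂Z/∂n|:
V_g = 9.81 × 5.14×10⁻⁵ / 1.37×10⁻⁴ = 3.68 m/s
Converting: 3.68 m/s × 1.944 = 7.15 knots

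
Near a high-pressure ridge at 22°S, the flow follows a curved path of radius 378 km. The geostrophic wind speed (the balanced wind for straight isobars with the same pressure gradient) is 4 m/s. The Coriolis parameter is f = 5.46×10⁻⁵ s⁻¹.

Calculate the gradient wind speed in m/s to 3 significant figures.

5.43 m/s

Around a high, pressure-gradient force acts outward with centrifugal, so Coriolis balances both:
fV = (1/ρ)|∂P/∂n| + V²/R  →  V² − fR·V + fR·V_g = 0
With fR = 5.46×10⁻⁵ × 378×10³ m = 20.6 m/s:
V = [fR − √((fR)² − 4 fR V_g)]/2 = [20.6 − √(20.6² − 4×20.6×4)]/2 = 5.43 m/s
Supergeostrophic (V > V_g = 4 m/s), as expected around a high.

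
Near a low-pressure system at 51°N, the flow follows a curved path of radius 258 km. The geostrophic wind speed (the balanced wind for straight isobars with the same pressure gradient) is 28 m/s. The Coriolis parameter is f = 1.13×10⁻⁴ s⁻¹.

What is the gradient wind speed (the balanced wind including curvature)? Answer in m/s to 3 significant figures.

17.5 m/s

Around a low, centrifugal force acts outward with Coriolis, so pressure-gradient force balances both:
(1/ρ)|∂P/∂n| = fV + V²/R  →  V² + fR·V − fR·V_g = 0
With fR = 1.13×10⁻⁴ × 258×10³ m = 29.2 m/s:
V = [−fR + √((fR)² + 4 fR V_g)]/2 = [−29.2 + √(29.2² + 4×29.2×28)]/2 = 17.5 m/s
Subgeostrophic (V < V_g = 28 m/s), as expected around a low.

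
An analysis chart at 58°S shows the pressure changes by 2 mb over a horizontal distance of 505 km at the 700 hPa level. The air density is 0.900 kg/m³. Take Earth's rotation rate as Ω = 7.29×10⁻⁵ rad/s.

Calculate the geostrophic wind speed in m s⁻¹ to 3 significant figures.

3.56 m s⁻¹

Coriolis parameter at 58°S:
f = 2Ω sin φ = 2 × 7.29×10⁻⁵ × sin 58° = 1.24×10⁻⁴ s⁻¹
Pressure gradient: |∂P/∂n| = 200 Pa / 505000 m = 3.96×10⁻⁴ Pa/m
Geostrophic balance (pressure-gradient force = Coriolis force):
V_g = (1/(fρ)) |∂P/∂n| = 3.96×10⁻⁴ / (1.24×10⁻⁴ × 0.900) = 3.56 m/s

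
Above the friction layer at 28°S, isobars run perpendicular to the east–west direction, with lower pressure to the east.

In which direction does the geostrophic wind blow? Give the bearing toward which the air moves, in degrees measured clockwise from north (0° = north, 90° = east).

The pressure-gradient force points toward the east (bearing 090°).
Geostrophic balance: in the Southern Hemisphere the Coriolis force deflects motion to the left, so the geostrophic wind blows 90° to the left of the pressure-gradient force (low pressure on the right).
Rotating 090° by 90° counterclockwise gives 000° — the wind blows toward the north.

000°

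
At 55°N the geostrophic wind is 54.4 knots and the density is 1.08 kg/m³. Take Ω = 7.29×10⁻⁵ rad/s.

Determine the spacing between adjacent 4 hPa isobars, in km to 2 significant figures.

110 km

Coriolis parameter at 55°N:
f = 2Ω sin φ = 2 × 7.29×10⁻⁵ × sin 55° = 1.19×10⁻⁴ s⁻¹
Wind speed in SI: 54.4 knots = 28.0 m/s
Geostrophic balance rearranged: |∂P/∂n| = f ρ V_g
|∂P/∂n| = 1.19×10⁻⁴ × 1.08 × 28.0 = 3.61×10⁻³ Pa/m
Isobar spacing: Δn = ΔP/|∂P/∂n| = 400 Pa / 3.61×10⁻³ Pa/m = 110810 m ≈ 110 km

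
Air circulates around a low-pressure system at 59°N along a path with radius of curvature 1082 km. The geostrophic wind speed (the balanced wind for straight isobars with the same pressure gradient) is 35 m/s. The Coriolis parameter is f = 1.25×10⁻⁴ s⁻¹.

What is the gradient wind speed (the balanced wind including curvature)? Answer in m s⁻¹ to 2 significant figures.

29 m s⁻¹

Around a low, centrifugal force acts outward with Coriolis, so pressure-gradient force balances both:
(1/ρ)|∂P/∂n| = fV + V²/R  →  V² + fR·V − fR·V_g = 0
With fR = 1.25×10⁻⁴ × 1082×10³ m = 135 m/s:
V = [−fR + √((fR)² + 4 fR V_g)]/2 = [−135 + √(135² + 4×135×35)]/2 = 28.8 m/s
Subgeostrophic (V < V_g = 35 m/s), as expected around a low.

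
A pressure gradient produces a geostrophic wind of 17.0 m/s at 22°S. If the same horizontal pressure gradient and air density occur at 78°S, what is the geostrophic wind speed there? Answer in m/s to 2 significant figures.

6.5 m/s

With the same pressure gradient and density, V_g ∝ 1/f ∝ 1/sin φ.
V₂ = V₁ · sin φ₁ / sin φ₂ = 17.0 × sin 22° / sin 78°
V₂ = 17.0 × 0.3746/0.9781 = 6.5 m/s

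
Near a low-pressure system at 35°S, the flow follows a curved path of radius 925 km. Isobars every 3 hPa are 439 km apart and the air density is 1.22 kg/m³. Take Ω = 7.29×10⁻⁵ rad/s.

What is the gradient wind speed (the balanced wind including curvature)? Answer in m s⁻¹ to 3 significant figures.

6.20 m s⁻¹

Coriolis parameter at 35°S:
f = 2Ω sin φ = 2 × 7.29×10⁻⁵ × sin 35° = 8.36×10⁻⁵ s⁻¹
Pressure gradient: |∂P/∂n| = 300 Pa / 439000 m = 6.83×10⁻⁴ Pa/m
Geostrophic speed: V_g = |∂P/∂n|/(fρ) = 6.83×10⁻⁴/(8.36×10⁻⁵ × 1.22) = 6.70 m/s
Around a low, centrifugal force acts outward with Coriolis, so pressure-gradient force balances both:
(1/ρ)|∂P/∂n| = fV + V²/R  →  V² + fR·V − fR·V_g = 0
With fR = 8.36×10⁻⁵ × 925×10³ m = 77.4 m/s:
V = [−fR + √((fR)² + 4 fR V_g)]/2 = [−77.4 + √(77.4² + 4×77.4×6.7)]/2 = 6.2 m/s
Subgeostrophic (V < V_g = 6.7 m/s), as expected around a low.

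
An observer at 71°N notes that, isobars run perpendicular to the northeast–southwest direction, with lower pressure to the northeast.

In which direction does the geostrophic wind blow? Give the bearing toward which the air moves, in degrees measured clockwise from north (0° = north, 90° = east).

135°

The pressure-gradient force points toward the northeast (bearing 045°).
Geostrophic balance: in the Northern Hemisphere the Coriolis force deflects motion to the right, so the geostrophic wind blows 90° to the right of the pressure-gradient force (low pressure on the left).
Rotating 045° by 90° clockwise gives 135° — the wind blows toward the southeast.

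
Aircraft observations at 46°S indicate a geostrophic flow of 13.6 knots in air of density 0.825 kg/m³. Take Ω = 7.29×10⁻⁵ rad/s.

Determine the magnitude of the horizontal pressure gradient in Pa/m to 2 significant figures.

6.1×10⁻⁴ Pa/m

Coriolis parameter at 46°S:
f = 2Ω sin φ = 2 × 7.29×10⁻⁵ × sin 46° = 1.05×10⁻⁴ s⁻¹
Wind speed in SI: 13.6 knots = 7.00 m/s
Geostrophic balance rearranged: |∂P/∂n| = f ρ V_g
|∂P/∂n| = 1.05×10⁻⁴ × 0.825 × 7.00 = 6.05×10⁻⁴ Pa/m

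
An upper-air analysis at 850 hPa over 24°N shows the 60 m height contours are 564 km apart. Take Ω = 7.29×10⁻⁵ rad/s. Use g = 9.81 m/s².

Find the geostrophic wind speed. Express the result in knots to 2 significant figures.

34 knots

Coriolis parameter at 24°N:
f = 2Ω sin φ = 2 × 7.29×10⁻⁵ × sin 24° = 5.93×10⁻⁵ s⁻¹
Height gradient: |∂Z/∂n| = 60 m / 564000 m = 1.06×10⁻⁴
On a pressure surface, geostrophic balance gives V_g = (g/f)|∂Z/∂n|:
V_g = 9.81 × 1.06×10⁻⁴ / 5.93×10⁻⁵ = 17.6 m/s
Converting: 17.6 m/s × 1.944 = 34 knots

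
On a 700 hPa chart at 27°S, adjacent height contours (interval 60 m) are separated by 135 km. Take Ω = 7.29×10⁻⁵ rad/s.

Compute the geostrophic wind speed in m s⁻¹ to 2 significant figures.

66 m s⁻¹

Coriolis parameter at 27°S:
f = 2Ω sin φ = 2 × 7.29×10⁻⁵ × sin 27° = 6.62×10⁻⁵ s⁻¹
Height gradient: |∂Z/∂n| = 60 m / 135000 m = 4.44×10⁻⁴
On a pressure surface, geostrophic balance gives V_g = (g/f)|∂Z/∂n|:
V_g = 9.81 × 4.44×10⁻⁴ / 6.62×10⁻⁵ = 65.9 m/s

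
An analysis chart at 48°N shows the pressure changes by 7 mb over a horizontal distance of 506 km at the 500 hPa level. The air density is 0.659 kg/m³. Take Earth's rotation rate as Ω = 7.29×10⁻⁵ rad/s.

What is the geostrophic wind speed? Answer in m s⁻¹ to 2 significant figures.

Coriolis parameter at 48°N:
f = 2Ω sin φ = 2 × 7.29×10⁻⁵ × sin 48° = 1.08×10⁻⁴ s⁻¹
Pressure gradient: |∂P/∂n| = 700 Pa / 506000 m = 1.38×10⁻³ Pa/m
Geostrophic balance (pressure-gradient force = Coriolis force):
V_g = (1/(fρ)) |∂P/∂n| = 1.38×10⁻³ / (1.08×10⁻⁴ × 0.659) = 19.4 m/s

19 m s⁻¹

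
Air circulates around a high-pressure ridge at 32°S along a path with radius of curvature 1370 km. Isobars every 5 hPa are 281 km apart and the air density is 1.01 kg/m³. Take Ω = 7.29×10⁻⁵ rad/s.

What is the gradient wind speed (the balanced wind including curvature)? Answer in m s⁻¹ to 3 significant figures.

Coriolis parameter at 32°S:
f = 2Ω sin φ = 2 × 7.29×10⁻⁵ × sin 32° = 7.73×10⁻⁵ s⁻¹
Pressure gradient: |∂P/∂n| = 500 Pa / 281000 m = 1.78×10⁻³ Pa/m
Geostrophic speed: V_g = |∂P/∂n|/(fρ) = 1.78×10⁻³/(7.73×10⁻⁵ × 1.01) = 22.8 m/s
Around a high, pressure-gradient force acts outward with centrifugal, so Coriolis balances both:
fV = (1/ρ)|∂P/∂n| + V²/R  →  V² − fR·V + fR·V_g = 0
With fR = 7.73×10⁻⁵ × 1370×10³ m = 106 m/s:
V = [fR − √((fR)² − 4 fR V_g)]/2 = [106 − √(106² − 4×106×22.8)]/2 = 33.2 m/s
Supergeostrophic (V > V_g = 22.8 m/s), as expected around a high.

33.2 m s⁻¹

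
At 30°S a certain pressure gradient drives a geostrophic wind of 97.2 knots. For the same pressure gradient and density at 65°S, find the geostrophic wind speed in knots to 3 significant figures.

With the same pressure gradient and density, V_g ∝ 1/f ∝ 1/sin φ.
V₂ = V₁ · sin φ₁ / sin φ₂ = 97.2 × sin 30° / sin 65°
V₂ = 97.2 × 0.5000/0.9063 = 53.6 knots

53.6 knots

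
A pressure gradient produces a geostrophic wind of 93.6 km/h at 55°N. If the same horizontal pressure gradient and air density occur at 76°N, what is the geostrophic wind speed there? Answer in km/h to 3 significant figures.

79.0 km/h

With the same pressure gradient and density, V_g ∝ 1/f ∝ 1/sin φ.
V₂ = V₁ · sin φ₁ / sin φ₂ = 93.6 × sin 55° / sin 76°
V₂ = 93.6 × 0.8192/0.9703 = 79.0 km/h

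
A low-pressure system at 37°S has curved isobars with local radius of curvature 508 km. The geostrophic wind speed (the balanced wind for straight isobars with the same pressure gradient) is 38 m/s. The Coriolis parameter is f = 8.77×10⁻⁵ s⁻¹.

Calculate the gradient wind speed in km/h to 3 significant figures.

Around a low, centrifugal force acts outward with Coriolis, so pressure-gradient force balances both:
(1/ρ)|∂P/∂n| = fV + V²/R  →  V² + fR·V − fR·V_g = 0
With fR = 8.77×10⁻⁵ × 508×10³ m = 44.6 m/s:
V = [−fR + √((fR)² + 4 fR V_g)]/2 = [−44.6 + √(44.6² + 4×44.6×38)]/2 = 24.5 m/s
Subgeostrophic (V < V_g = 38 m/s), as expected around a low.
Converting: 24.5 m/s × 3.6 = 88.2 km/h

88.2 km/h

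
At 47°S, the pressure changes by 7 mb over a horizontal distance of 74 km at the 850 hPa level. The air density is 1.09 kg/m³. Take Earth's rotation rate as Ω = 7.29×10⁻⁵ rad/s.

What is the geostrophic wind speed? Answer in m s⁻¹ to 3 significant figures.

81.4 m s⁻¹

Coriolis parameter at 47°S:
f = 2Ω sin φ = 2 × 7.29×10⁻⁵ × sin 47° = 1.07×10⁻⁴ s⁻¹
Pressure gradient: |∂P/∂n| = 700 Pa / 74000 m = 9.46×10⁻³ Pa/m
Geostrophic balance (pressure-gradient force = Coriolis force):
V_g = (1/(fρ)) |∂P/∂n| = 9.46×10⁻³ / (1.07×10⁻⁴ × 1.09) = 81.4 m/s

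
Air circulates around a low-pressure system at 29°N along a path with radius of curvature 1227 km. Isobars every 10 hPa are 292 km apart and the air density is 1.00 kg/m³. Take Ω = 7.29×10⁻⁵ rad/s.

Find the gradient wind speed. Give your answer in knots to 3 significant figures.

67.3 knots

Coriolis parameter at 29°N:
f = 2Ω sin φ = 2 × 7.29×10⁻⁵ × sin 29° = 7.07×10⁻⁵ s⁻¹
Pressure gradient: |∂P/∂n| = 1000 Pa / 292000 m = 3.42×10⁻³ Pa/m
Geostrophic speed: V_g = |∂P/∂n|/(fρ) = 3.42×10⁻³/(7.07×10⁻⁵ × 1.00) = 48.4 m/s
Around a low, centrifugal force acts outward with Coriolis, so pressure-gradient force balances both:
(1/ρ)|∂P/∂n| = fV + V²/R  →  V² + fR·V − fR·V_g = 0
With fR = 7.07×10⁻⁵ × 1227×10³ m = 86.7 m/s:
V = [−fR + √((fR)² + 4 fR V_g)]/2 = [−86.7 + √(86.7² + 4×86.7×48.4)]/2 = 34.6 m/s
Subgeostrophic (V < V_g = 48.4 m/s), as expected around a low.
Converting: 34.6 m/s × 1.944 = 67.3 knots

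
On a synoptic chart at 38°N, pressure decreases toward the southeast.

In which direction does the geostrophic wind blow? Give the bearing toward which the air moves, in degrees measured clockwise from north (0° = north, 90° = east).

The pressure-gradient force points toward the southeast (bearing 135°).
Geostrophic balance: in the Northern Hemisphere the Coriolis force deflects motion to the right, so the geostrophic wind blows 90° to the right of the pressure-gradient force (low pressure on the left).
Rotating 135° by 90° clockwise gives 225° — the wind blows toward the southwest.

225°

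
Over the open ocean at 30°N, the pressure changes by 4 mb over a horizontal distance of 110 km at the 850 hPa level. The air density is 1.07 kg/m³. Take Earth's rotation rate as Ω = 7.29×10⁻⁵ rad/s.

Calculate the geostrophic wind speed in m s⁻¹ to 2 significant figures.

Coriolis parameter at 30°N:
f = 2Ω sin φ = 2 × 7.29×10⁻⁵ × sin 30° = 7.29×10⁻⁵ s⁻¹
Pressure gradient: |∂P/∂n| = 400 Pa / 110000 m = 3.64×10⁻³ Pa/m
Geostrophic balance (pressure-gradient force = Coriolis force):
V_g = (1/(fρ)) |∂P/∂n| = 3.64×10⁻³ / (7.29×10⁻⁵ × 1.07) = 46.6 m/s

47 m s⁻¹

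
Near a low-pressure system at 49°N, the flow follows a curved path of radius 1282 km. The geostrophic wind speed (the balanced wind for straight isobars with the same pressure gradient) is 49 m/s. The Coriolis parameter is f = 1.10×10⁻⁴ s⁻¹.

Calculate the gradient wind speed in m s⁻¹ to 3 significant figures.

Around a low, centrifugal force acts outward with Coriolis, so pressure-gradient force balances both:
(1/ρ)|∂P/∂n| = fV + V²/R  →  V² + fR·V − fR·V_g = 0
With fR = 1.10×10⁻⁴ × 1282×10³ m = 141 m/s:
V = [−fR + √((fR)² + 4 fR V_g)]/2 = [−141 + √(141² + 4×141×49)]/2 = 38.5 m/s
Subgeostrophic (V < V_g = 49 m/s), as expected around a low.

38.5 m s⁻¹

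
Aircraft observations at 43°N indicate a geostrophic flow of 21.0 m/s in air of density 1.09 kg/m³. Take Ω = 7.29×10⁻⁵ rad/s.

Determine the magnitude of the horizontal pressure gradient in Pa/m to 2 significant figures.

Coriolis parameter at 43°N:
f = 2Ω sin φ = 2 × 7.29×10⁻⁵ × sin 43° = 9.94×10⁻⁵ s⁻¹
Geostrophic balance rearranged: |∂P/∂n| = f ρ V_g
|∂P/∂n| = 9.94×10⁻⁵ × 1.09 × 21.0 = 2.28×10⁻³ Pa/m

2.3×10⁻³ Pa/m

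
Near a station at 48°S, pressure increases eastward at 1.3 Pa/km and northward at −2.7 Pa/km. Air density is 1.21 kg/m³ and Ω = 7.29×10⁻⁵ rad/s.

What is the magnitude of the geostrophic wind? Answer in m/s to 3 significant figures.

Coriolis parameter at 48°S:
f = 2Ω sin φ = 2 × 7.29×10⁻⁵ × sin 48° = 1.08×10⁻⁴ s⁻¹
In the Southern Hemisphere f is negative: f = −1.08×10⁻⁴ s⁻¹.
Component geostrophic relations (x east, y north):
u_g = −(1/(fρ)) ∂P/∂y,  v_g = (1/(fρ)) ∂P/∂x
u_g = −(−2.7×10⁻³)/(−1.08×10⁻⁴ × 1.21) = −20.6 m/s;  v_g = (1.3×10⁻³)/(−1.08×10⁻⁴ × 1.21) = −9.92 m/s
|V_g| = √(u_g² + v_g²) = 22.9 m/s

22.9 m/s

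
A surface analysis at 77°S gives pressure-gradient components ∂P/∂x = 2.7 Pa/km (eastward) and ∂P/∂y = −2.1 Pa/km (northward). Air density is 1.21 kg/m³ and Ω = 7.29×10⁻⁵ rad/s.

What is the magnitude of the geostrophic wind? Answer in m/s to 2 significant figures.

20 m/s

Coriolis parameter at 77°S:
f = 2Ω sin φ = 2 × 7.29×10⁻⁵ × sin 77° = 1.42×10⁻⁴ s⁻¹
In the Southern Hemisphere f is negative: f = −1.42×10⁻⁴ s⁻¹.
Component geostrophic relations (x east, y north):
u_g = −(1/(fρ)) ∂P/∂y,  v_g = (1/(fρ)) ∂P/∂x
u_g = −(−2.1×10⁻³)/(−1.42×10⁻⁴ × 1.21) = −12.2 m/s;  v_g = (2.7×10⁻³)/(−1.42×10⁻⁴ × 1.21) = −15.7 m/s
|V_g| = √(u_g² + v_g²) = 19.9 m/s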